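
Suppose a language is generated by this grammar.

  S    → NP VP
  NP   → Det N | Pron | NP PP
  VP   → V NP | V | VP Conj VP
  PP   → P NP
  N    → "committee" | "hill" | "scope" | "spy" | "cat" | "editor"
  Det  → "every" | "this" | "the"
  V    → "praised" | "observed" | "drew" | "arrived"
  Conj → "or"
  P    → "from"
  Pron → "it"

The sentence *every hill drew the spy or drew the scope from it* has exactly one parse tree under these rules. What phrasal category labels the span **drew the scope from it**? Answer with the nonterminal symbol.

VP

[S [NP [Det every] [N hill]] [VP [VP [V drew] [NP [Det the] [N spy]]] [Conj or] [VP [V drew] [NP [NP [Det the] [N scope]] [PP [P from] [NP [Pron it]]]]]]]
The span 'drew the scope from it' is the VP node built by VP → V NP.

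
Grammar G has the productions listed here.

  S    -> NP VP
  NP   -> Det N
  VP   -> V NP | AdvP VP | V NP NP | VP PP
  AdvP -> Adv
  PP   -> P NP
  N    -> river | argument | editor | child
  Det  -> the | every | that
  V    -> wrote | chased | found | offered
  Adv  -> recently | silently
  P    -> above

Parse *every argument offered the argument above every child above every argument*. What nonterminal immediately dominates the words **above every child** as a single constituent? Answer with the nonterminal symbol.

S
  NP
    Det: every
    N: argument
  VP
    VP
      VP
        V: offered
        NP
          Det: the
          N: argument
      PP
        P: above
        NP
          Det: every
          N: child
    PP
      P: above
      NP
        Det: every
        N: argument
The span 'above every child' is the PP node built by PP → P NP.

PP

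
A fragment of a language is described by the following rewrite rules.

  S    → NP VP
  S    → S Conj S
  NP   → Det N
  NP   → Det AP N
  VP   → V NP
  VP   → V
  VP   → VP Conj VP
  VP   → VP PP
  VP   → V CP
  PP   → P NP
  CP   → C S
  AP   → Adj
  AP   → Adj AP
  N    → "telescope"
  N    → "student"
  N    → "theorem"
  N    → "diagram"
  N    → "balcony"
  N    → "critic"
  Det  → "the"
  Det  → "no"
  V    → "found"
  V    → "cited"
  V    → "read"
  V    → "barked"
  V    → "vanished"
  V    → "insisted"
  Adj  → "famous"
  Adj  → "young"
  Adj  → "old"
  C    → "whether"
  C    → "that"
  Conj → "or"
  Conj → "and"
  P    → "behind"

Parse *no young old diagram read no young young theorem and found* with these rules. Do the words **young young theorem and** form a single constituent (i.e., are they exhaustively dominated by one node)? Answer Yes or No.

[S [NP [Det no] [AP [Adj young] [AP [Adj old]]] [N diagram]] [VP [VP [V read] [NP [Det no] [AP [Adj young] [AP [Adj young]]] [N theorem]]] [Conj and] [VP [V found]]]]
The smallest constituent containing 'young young theorem and' is the VP spanning 'read no young young theorem and found'; no single node in the tree dominates exactly the given words.

No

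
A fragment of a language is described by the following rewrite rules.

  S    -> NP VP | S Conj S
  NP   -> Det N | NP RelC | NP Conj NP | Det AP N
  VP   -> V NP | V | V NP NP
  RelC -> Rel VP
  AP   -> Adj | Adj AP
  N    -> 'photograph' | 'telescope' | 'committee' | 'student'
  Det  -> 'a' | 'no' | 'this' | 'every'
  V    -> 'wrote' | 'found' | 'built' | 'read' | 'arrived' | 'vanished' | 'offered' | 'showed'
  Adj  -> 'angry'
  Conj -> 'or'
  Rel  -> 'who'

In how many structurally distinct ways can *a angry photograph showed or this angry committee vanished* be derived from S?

1

[S [S [NP [Det a] [AP [Adj angry]] [N photograph]] [VP [V showed]]] [Conj or] [S [NP [Det this] [AP [Adj angry]] [N committee]] [VP [V vanished]]]]
No rule offers an alternative attachment or grouping for any span, so this is the only derivation.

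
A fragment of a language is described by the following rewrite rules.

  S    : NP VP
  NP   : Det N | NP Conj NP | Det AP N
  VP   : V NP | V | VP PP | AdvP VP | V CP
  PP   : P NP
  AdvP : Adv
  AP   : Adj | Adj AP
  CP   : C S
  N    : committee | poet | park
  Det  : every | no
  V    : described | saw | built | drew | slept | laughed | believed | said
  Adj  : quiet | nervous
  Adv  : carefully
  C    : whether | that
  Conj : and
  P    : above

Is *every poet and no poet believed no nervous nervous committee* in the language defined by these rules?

[S [NP [NP [Det every] [N poet]] [Conj and] [NP [Det no] [N poet]]] [VP [V believed] [NP [Det no] [AP [Adj nervous] [AP [Adj nervous]]] [N committee]]]]
The bracketing above is licensed at every node by one of the given productions, with S at the root.

Grammatical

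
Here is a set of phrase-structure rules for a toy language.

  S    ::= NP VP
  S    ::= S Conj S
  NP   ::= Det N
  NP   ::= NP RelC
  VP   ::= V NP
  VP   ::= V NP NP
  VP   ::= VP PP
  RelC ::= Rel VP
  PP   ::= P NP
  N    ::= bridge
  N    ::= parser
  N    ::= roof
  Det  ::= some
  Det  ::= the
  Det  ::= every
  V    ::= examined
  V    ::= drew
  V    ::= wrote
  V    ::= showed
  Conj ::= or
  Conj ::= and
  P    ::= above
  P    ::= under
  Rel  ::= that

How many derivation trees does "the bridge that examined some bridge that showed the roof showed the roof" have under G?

2

The two bracketings:
[S [NP [NP [Det the] [N bridge]] [RelC [Rel that] [VP [V examined] [NP [NP [Det some] [N bridge]] [RelC [Rel that] [VP [V showed] [NP [Det the] [N roof]]]]]]]] [VP [V showed] [NP [Det the] [N roof]]]]
[S [NP [NP [NP [Det the] [N bridge]] [RelC [Rel that] [VP [V examined] [NP [Det some] [N bridge]]]]] [RelC [Rel that] [VP [V showed] [NP [Det the] [N roof]]]]] [VP [V showed] [NP [Det the] [N roof]]]]
The trees differ in how a recursive rule is bracketed over the same span.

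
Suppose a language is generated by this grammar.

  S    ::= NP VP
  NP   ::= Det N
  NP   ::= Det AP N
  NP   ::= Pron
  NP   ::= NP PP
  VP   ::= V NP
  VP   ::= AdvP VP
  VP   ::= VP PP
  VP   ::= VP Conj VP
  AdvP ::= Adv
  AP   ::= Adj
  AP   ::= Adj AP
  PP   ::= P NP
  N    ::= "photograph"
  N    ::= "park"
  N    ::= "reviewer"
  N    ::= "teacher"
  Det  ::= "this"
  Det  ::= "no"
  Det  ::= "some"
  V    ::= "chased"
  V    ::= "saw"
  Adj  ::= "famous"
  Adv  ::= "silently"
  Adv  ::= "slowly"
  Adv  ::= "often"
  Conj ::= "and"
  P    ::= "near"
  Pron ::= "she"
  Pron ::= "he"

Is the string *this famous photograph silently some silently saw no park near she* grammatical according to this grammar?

An Adv word can never sit immediately before a Det word in any string this grammar generates, so the substring 'silently some' rules out a derivation.

Ungrammatical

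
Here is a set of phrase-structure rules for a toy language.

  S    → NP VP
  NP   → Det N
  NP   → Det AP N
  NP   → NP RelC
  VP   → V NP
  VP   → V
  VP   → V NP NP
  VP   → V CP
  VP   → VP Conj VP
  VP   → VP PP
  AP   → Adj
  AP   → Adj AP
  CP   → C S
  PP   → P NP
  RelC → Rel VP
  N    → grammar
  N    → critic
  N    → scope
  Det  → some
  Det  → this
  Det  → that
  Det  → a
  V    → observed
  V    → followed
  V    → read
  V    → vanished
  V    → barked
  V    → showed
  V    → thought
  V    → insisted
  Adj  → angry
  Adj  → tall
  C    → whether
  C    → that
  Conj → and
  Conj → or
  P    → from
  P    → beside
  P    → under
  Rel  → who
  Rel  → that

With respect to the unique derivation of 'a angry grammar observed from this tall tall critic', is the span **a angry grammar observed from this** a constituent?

No

[S [NP [Det a] [AP [Adj angry]] [N grammar]] [VP [VP [V observed]] [PP [P from] [NP [Det this] [AP [Adj tall] [AP [Adj tall]]] [N critic]]]]]
The smallest constituent containing 'a angry grammar observed from this' is the S spanning 'a angry grammar observed from this tall tall critic'; no single node in the tree dominates exactly the given words.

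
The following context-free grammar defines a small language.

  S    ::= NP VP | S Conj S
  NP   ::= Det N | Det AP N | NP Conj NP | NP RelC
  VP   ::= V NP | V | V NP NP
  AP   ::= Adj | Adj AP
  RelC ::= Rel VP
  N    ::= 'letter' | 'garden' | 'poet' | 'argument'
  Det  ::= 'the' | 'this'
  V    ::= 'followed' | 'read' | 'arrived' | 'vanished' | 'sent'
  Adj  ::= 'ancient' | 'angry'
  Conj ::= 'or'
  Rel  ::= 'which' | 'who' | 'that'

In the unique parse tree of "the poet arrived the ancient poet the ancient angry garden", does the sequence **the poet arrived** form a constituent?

No

[S [NP [Det the] [N poet]] [VP [V arrived] [NP [Det the] [AP [Adj ancient]] [N poet]] [NP [Det the] [AP [Adj ancient] [AP [Adj angry]]] [N garden]]]]
The smallest constituent containing 'the poet arrived' is the S spanning 'the poet arrived the ancient poet the ancient angry garden'; no single node in the tree dominates exactly the given words.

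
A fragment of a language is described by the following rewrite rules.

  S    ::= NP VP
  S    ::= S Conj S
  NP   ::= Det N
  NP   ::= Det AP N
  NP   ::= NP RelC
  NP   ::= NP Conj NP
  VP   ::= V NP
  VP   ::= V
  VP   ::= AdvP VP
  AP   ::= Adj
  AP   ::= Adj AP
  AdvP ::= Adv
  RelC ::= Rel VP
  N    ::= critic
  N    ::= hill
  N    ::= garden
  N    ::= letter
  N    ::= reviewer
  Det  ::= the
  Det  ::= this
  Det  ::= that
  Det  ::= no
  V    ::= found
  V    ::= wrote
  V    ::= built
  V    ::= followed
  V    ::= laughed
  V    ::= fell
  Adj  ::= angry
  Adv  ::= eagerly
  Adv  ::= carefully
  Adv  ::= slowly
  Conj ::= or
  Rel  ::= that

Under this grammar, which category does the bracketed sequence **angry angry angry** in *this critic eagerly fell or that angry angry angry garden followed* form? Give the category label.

AP

[S [S [NP [Det this] [N critic]] [VP [AdvP [Adv eagerly]] [VP [V fell]]]] [Conj or] [S [NP [Det that] [AP [Adj angry] [AP [Adj angry] [AP [Adj angry]]]] [N garden]] [VP [V followed]]]]
The span 'angry angry angry' is the AP node built by AP → Adj AP.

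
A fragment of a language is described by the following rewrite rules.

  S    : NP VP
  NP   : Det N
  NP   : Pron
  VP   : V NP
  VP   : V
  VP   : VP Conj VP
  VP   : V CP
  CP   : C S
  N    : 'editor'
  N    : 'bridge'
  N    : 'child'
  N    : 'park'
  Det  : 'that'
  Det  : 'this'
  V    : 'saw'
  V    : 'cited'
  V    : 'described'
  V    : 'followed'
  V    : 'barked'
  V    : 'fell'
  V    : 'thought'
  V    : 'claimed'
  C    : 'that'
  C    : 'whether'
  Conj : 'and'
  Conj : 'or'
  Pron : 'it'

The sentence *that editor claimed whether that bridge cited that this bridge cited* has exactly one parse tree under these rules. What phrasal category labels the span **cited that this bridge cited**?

VP

[S [NP [Det that] [N editor]] [VP [V claimed] [CP [C whether] [S [NP [Det that] [N bridge]] [VP [V cited] [CP [C that] [S [NP [Det this] [N bridge]] [VP [V cited]]]]]]]]]
The span 'cited that this bridge cited' is the VP node built by VP → V CP.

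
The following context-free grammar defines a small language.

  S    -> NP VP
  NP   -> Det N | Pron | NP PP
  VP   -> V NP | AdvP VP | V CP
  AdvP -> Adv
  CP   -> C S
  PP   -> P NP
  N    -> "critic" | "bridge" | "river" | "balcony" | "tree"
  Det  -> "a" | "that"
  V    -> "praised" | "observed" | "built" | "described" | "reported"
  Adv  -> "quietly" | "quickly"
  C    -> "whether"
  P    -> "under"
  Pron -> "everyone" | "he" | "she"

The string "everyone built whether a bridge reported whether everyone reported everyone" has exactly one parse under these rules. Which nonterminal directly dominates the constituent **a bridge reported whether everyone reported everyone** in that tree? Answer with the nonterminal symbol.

CP

S
  NP
    Pron: everyone
  VP
    V: built
    CP
      C: whether
      S
        NP
          Det: a
          N: bridge
        VP
          V: reported
          CP
            C: whether
            S
              NP
                Pron: everyone
              VP
                V: reported
                NP
                  Pron: everyone
The span 'a bridge reported whether everyone reported everyone' is the S node built by S → NP VP.
Its mother is the CP built by CP → C S.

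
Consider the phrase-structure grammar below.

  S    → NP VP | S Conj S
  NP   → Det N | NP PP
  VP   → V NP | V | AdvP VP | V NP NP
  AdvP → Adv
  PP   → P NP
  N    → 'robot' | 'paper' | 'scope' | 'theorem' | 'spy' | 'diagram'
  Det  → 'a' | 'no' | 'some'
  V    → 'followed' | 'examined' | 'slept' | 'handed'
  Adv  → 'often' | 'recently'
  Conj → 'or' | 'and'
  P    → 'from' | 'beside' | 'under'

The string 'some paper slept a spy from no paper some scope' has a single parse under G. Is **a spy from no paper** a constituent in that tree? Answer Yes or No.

Yes

[S [NP [Det some] [N paper]] [VP [V slept] [NP [NP [Det a] [N spy]] [PP [P from] [NP [Det no] [N paper]]]] [NP [Det some] [N scope]]]]
The words 'a spy from no paper' are exhaustively dominated by a single NP node (built by NP → NP PP), so they form a constituent.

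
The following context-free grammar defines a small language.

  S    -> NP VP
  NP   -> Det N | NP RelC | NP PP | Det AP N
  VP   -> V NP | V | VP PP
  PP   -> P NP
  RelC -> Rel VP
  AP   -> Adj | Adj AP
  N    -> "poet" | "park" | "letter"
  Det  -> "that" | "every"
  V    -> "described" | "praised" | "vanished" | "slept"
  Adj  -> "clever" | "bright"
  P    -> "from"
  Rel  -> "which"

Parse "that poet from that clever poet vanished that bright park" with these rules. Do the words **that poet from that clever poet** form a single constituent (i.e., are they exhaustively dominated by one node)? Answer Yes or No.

Yes

[S [NP [NP [Det that] [N poet]] [PP [P from] [NP [Det that] [AP [Adj clever]] [N poet]]]] [VP [V vanished] [NP [Det that] [AP [Adj bright]] [N park]]]]
The words 'that poet from that clever poet' are exhaustively dominated by a single NP node (built by NP → NP PP), so they form a constituent.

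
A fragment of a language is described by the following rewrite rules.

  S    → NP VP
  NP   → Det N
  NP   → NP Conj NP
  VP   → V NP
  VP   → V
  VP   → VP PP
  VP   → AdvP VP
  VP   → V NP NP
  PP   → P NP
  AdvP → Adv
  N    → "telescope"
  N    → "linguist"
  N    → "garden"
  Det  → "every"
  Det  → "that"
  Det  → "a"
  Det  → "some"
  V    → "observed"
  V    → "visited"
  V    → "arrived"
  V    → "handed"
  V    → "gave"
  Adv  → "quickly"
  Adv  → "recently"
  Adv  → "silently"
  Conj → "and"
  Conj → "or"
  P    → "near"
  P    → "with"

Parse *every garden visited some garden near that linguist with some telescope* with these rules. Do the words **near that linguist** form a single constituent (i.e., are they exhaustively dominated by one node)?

Yes

[S [NP [Det every] [N garden]] [VP [VP [VP [V visited] [NP [Det some] [N garden]]] [PP [P near] [NP [Det that] [N linguist]]]] [PP [P with] [NP [Det some] [N telescope]]]]]
The words 'near that linguist' are exhaustively dominated by a single PP node (built by PP → P NP), so they form a constituent.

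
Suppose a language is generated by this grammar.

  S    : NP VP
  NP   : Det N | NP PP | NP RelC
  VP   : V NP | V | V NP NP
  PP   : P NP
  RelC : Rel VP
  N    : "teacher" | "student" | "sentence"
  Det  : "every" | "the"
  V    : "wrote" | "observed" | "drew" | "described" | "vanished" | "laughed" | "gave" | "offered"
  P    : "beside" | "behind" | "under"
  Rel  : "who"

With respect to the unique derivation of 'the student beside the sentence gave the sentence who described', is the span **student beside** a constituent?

No

[S [NP [NP [Det the] [N student]] [PP [P beside] [NP [Det the] [N sentence]]]] [VP [V gave] [NP [NP [Det the] [N sentence]] [RelC [Rel who] [VP [V described]]]]]]
The smallest constituent containing 'student beside' is the NP spanning 'the student beside the sentence'; no single node in the tree dominates exactly the given words.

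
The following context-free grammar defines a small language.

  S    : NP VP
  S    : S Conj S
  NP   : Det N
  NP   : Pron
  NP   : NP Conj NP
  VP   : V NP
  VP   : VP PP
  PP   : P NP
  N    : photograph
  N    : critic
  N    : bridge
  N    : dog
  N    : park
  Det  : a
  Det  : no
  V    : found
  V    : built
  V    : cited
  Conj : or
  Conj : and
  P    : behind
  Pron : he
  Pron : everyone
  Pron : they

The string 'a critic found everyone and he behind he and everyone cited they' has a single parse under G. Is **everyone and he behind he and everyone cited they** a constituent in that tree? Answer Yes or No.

No

[S [S [NP [Det a] [N critic]] [VP [VP [V found] [NP [NP [Pron everyone]] [Conj and] [NP [Pron he]]]] [PP [P behind] [NP [Pron he]]]]] [Conj and] [S [NP [Pron everyone]] [VP [V cited] [NP [Pron they]]]]]
The smallest constituent containing 'everyone and he behind he and everyone cited they' is the S spanning 'a critic found everyone and he behind he and everyone cited they'; no single node in the tree dominates exactly the given words.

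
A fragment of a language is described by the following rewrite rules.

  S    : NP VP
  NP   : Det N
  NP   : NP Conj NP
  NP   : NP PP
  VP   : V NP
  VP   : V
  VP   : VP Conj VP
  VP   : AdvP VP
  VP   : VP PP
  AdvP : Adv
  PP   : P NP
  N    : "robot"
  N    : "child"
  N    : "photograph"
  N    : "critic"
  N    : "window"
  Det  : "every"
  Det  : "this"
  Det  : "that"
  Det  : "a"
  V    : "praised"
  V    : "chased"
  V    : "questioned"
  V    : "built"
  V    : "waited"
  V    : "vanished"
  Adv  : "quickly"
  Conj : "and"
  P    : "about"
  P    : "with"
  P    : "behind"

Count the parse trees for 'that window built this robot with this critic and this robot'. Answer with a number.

3

Two of the 3 distinct bracketings:
[S [NP [Det that] [N window]] [VP [V built] [NP [NP [NP [Det this] [N robot]] [PP [P with] [NP [Det this] [N critic]]]] [Conj and] [NP [Det this] [N robot]]]]]
[S [NP [Det that] [N window]] [VP [V built] [NP [NP [Det this] [N robot]] [PP [P with] [NP [NP [Det this] [N critic]] [Conj and] [NP [Det this] [N robot]]]]]]]
The trees differ in how a recursive rule is bracketed over the same span.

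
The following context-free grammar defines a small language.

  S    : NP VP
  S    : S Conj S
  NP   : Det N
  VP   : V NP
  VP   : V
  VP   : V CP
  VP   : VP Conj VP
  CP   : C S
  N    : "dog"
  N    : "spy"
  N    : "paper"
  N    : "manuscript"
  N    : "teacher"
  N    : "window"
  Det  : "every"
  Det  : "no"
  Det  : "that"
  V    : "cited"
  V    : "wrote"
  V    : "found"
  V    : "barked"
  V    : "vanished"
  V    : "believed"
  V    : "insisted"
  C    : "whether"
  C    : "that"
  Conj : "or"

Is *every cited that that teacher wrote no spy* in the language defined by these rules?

A Det word can never sit immediately before a V word in any string this grammar generates, so the substring 'every cited' rules out a derivation.

Ungrammatical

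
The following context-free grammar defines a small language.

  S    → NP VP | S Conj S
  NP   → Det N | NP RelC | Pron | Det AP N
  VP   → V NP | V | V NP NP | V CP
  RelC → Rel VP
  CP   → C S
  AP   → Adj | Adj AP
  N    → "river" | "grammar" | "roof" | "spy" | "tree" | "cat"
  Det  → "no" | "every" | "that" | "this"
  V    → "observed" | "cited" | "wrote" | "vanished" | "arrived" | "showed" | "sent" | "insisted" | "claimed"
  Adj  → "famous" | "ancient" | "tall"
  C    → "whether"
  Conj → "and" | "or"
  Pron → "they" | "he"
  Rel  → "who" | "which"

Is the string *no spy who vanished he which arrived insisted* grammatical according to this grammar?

Grammatical

[S [NP [NP [Det no] [N spy]] [RelC [Rel who] [VP [V vanished] [NP [NP [Pron he]] [RelC [Rel which] [VP [V arrived]]]]]]] [VP [V insisted]]]
Every word is introduced by a lexical rule and the phrasal rules combine the resulting categories into a single S.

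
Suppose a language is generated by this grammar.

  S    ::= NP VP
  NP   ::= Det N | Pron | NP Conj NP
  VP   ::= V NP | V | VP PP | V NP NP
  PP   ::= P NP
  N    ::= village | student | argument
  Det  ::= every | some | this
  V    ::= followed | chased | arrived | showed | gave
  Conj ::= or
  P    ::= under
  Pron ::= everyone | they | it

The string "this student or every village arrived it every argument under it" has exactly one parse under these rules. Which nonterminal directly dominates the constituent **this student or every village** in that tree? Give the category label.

[S [NP [NP [Det this] [N student]] [Conj or] [NP [Det every] [N village]]] [VP [VP [V arrived] [NP [Pron it]] [NP [Det every] [N argument]]] [PP [P under] [NP [Pron it]]]]]
The span 'this student or every village' is the NP node built by NP → NP Conj NP.
Its mother is the S built by S → NP VP.

S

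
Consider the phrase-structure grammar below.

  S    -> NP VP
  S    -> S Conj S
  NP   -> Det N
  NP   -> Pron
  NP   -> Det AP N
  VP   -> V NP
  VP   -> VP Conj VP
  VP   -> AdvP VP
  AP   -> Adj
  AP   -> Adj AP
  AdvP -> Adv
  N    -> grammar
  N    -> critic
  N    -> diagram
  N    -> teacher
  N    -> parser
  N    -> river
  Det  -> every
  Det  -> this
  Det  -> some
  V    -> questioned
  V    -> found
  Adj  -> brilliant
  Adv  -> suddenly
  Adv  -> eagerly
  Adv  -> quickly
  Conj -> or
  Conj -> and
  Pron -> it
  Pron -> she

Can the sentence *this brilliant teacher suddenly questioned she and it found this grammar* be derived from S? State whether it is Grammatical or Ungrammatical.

Grammatical

[S [S [NP [Det this] [AP [Adj brilliant]] [N teacher]] [VP [AdvP [Adv suddenly]] [VP [V questioned] [NP [Pron she]]]]] [Conj and] [S [NP [Pron it]] [VP [V found] [NP [Det this] [N grammar]]]]]
Every word is introduced by a lexical rule and the phrasal rules combine the resulting categories into a single S.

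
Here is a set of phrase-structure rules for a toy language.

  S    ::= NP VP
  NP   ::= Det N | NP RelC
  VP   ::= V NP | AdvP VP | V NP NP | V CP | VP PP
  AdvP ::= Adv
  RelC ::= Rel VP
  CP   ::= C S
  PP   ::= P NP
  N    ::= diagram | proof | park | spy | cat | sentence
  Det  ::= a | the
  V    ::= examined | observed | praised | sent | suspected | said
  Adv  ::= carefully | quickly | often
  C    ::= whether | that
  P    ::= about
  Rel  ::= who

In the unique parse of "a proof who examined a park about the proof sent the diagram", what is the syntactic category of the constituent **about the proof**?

[S [NP [NP [Det a] [N proof]] [RelC [Rel who] [VP [VP [V examined] [NP [Det a] [N park]]] [PP [P about] [NP [Det the] [N proof]]]]]] [VP [V sent] [NP [Det the] [N diagram]]]]
The span 'about the proof' is the PP node built by PP → P NP.

PP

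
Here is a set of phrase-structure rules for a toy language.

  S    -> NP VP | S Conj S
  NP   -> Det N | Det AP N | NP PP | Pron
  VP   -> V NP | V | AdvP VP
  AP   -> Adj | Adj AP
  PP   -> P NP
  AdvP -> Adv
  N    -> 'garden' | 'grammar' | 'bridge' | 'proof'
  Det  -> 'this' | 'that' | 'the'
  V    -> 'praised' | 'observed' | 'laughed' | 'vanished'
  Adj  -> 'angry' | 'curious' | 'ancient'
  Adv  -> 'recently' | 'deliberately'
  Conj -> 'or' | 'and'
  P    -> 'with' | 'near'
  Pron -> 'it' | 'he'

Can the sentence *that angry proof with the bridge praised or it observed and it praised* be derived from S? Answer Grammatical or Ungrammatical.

[S [S [NP [NP [Det that] [AP [Adj angry]] [N proof]] [PP [P with] [NP [Det the] [N bridge]]]] [VP [V praised]]] [Conj or] [S [S [NP [Pron it]] [VP [V observed]]] [Conj and] [S [NP [Pron it]] [VP [V praised]]]]]
The bracketing above is licensed at every node by one of the given productions, with S at the root.

Grammatical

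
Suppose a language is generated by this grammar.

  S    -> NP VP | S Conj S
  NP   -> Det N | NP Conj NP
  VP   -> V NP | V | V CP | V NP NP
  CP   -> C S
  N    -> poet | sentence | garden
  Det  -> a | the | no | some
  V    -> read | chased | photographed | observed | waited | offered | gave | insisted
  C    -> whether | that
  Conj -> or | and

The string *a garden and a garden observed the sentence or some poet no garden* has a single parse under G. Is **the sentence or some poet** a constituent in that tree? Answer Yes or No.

Yes

[S [NP [NP [Det a] [N garden]] [Conj and] [NP [Det a] [N garden]]] [VP [V observed] [NP [NP [Det the] [N sentence]] [Conj or] [NP [Det some] [N poet]]] [NP [Det no] [N garden]]]]
The words 'the sentence or some poet' are exhaustively dominated by a single NP node (built by NP → NP Conj NP), so they form a constituent.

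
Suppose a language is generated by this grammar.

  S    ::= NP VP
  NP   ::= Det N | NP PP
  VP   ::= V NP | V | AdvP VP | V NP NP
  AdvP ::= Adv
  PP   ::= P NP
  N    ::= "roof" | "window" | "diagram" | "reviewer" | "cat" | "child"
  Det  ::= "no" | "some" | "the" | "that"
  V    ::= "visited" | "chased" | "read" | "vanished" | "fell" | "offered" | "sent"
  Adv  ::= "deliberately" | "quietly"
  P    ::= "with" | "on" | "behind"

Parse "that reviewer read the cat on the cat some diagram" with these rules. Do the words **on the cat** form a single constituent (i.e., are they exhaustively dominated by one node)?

Yes

[S [NP [Det that] [N reviewer]] [VP [V read] [NP [NP [Det the] [N cat]] [PP [P on] [NP [Det the] [N cat]]]] [NP [Det some] [N diagram]]]]
The words 'on the cat' are exhaustively dominated by a single PP node (built by PP → P NP), so they form a constituent.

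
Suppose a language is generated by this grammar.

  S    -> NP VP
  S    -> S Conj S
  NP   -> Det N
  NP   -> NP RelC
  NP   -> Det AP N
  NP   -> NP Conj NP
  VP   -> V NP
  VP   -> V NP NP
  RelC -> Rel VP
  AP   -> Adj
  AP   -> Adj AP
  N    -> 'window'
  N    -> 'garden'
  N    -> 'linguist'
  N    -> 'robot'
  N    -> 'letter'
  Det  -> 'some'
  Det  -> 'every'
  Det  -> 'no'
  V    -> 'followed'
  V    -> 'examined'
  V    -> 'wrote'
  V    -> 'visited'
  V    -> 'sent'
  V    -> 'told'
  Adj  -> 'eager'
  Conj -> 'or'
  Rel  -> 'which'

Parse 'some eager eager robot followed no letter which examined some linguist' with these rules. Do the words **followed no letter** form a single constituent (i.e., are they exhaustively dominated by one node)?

No

[S [NP [Det some] [AP [Adj eager] [AP [Adj eager]]] [N robot]] [VP [V followed] [NP [NP [Det no] [N letter]] [RelC [Rel which] [VP [V examined] [NP [Det some] [N linguist]]]]]]]
The smallest constituent containing 'followed no letter' is the VP spanning 'followed no letter which examined some linguist'; no single node in the tree dominates exactly the given words.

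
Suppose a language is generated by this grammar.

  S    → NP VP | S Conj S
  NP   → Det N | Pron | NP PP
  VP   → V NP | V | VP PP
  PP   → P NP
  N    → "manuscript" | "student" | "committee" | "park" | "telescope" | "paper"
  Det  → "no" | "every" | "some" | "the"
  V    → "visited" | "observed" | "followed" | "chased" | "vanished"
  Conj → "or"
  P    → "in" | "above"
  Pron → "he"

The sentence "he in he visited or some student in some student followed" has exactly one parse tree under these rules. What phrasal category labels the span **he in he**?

[S [S [NP [NP [Pron he]] [PP [P in] [NP [Pron he]]]] [VP [V visited]]] [Conj or] [S [NP [NP [Det some] [N student]] [PP [P in] [NP [Det some] [N student]]]] [VP [V followed]]]]
The span 'he in he' is the NP node built by NP → NP PP.

NP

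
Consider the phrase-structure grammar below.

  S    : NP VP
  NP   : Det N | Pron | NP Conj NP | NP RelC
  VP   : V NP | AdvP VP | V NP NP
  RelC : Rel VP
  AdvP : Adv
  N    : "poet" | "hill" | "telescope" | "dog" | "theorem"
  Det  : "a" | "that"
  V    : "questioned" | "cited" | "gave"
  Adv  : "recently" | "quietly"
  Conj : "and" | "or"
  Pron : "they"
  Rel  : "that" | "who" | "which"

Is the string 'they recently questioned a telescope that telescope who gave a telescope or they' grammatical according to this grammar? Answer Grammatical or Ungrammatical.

Grammatical

S
  NP
    Pron: they
  VP
    AdvP
      Adv: recently
    VP
      V: questioned
      NP
        Det: a
        N: telescope
      NP
        NP
          NP
            Det: that
            N: telescope
          RelC
            Rel: who
            VP
              V: gave
              NP
                Det: a
                N: telescope
        Conj: or
        NP
          Pron: they
Each bracket corresponds to one application of a listed rule, so the string is derivable from S.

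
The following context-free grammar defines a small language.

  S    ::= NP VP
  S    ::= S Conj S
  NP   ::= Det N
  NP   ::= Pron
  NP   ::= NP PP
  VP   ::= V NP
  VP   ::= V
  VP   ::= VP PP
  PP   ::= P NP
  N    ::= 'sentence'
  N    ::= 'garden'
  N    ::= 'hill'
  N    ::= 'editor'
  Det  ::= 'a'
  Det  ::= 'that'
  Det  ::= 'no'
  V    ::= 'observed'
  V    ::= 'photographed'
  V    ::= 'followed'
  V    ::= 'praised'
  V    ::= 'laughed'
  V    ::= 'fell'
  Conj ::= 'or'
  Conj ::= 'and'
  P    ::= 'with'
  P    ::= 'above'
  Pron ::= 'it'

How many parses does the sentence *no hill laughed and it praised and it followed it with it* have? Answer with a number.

Two of the 4 distinct bracketings:
[S [S [NP [Det no] [N hill]] [VP [V laughed]]] [Conj and] [S [S [NP [Pron it]] [VP [V praised]]] [Conj and] [S [NP [Pron it]] [VP [V followed] [NP [NP [Pron it]] [PP [P with] [NP [Pron it]]]]]]]]
[S [S [NP [Det no] [N hill]] [VP [V laughed]]] [Conj and] [S [S [NP [Pron it]] [VP [V praised]]] [Conj and] [S [NP [Pron it]] [VP [VP [V followed] [NP [Pron it]]] [PP [P with] [NP [Pron it]]]]]]]
The difference turns on whether NP → NP PP is used at the relevant span, versus an alternative expansion of NP.

4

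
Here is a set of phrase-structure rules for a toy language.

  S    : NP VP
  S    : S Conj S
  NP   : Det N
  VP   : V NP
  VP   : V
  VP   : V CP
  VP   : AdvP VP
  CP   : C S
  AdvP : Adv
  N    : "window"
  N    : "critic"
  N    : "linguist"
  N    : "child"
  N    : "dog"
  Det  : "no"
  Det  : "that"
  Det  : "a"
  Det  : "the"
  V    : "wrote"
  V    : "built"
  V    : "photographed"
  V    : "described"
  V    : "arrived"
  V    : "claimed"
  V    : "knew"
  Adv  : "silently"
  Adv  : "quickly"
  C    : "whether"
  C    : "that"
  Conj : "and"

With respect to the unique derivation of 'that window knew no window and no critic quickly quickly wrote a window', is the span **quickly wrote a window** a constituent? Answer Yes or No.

[S [S [NP [Det that] [N window]] [VP [V knew] [NP [Det no] [N window]]]] [Conj and] [S [NP [Det no] [N critic]] [VP [AdvP [Adv quickly]] [VP [AdvP [Adv quickly]] [VP [V wrote] [NP [Det a] [N window]]]]]]]
The words 'quickly wrote a window' are exhaustively dominated by a single VP node (built by VP → AdvP VP), so they form a constituent.

Yes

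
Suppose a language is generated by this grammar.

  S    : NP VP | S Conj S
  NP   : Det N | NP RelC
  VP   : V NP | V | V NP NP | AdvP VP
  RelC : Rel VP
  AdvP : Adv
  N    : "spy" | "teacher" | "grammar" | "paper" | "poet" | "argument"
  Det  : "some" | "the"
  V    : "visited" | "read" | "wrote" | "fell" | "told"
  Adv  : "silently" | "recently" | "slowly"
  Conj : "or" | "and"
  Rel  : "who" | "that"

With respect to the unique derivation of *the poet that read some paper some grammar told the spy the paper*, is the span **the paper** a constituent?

Yes

[S [NP [NP [Det the] [N poet]] [RelC [Rel that] [VP [V read] [NP [Det some] [N paper]] [NP [Det some] [N grammar]]]]] [VP [V told] [NP [Det the] [N spy]] [NP [Det the] [N paper]]]]
The words 'the paper' are exhaustively dominated by a single NP node (built by NP → Det N), so they form a constituent.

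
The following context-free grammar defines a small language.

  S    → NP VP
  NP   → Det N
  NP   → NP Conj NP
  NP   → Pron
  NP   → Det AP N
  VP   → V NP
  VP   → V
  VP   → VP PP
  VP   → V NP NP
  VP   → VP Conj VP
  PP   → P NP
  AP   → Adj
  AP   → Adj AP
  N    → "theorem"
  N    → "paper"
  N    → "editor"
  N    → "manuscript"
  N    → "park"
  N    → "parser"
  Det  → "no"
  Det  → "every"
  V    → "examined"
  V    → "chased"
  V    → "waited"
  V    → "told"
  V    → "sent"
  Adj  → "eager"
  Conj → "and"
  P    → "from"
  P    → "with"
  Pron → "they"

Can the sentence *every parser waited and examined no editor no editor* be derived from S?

Grammatical

S
  NP
    Det: every
    N: parser
  VP
    VP
      V: waited
    Conj: and
    VP
      V: examined
      NP
        Det: no
        N: editor
      NP
        Det: no
        N: editor
The bracketing above is licensed at every node by one of the given productions, with S at the root.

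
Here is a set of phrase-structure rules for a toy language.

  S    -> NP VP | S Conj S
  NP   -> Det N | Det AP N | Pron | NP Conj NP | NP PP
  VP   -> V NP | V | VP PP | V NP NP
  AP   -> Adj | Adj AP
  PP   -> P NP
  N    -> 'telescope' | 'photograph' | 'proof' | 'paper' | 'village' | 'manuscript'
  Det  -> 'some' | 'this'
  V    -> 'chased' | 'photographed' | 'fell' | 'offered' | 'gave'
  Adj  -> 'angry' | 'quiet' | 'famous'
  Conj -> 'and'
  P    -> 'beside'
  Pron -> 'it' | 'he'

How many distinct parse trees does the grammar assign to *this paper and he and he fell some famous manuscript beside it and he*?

6

Two of the 6 distinct bracketings:
[S [NP [NP [Det this] [N paper]] [Conj and] [NP [NP [Pron he]] [Conj and] [NP [Pron he]]]] [VP [V fell] [NP [NP [NP [Det some] [AP [Adj famous]] [N manuscript]] [PP [P beside] [NP [Pron it]]]] [Conj and] [NP [Pron he]]]]]
[S [NP [NP [Det this] [N paper]] [Conj and] [NP [NP [Pron he]] [Conj and] [NP [Pron he]]]] [VP [V fell] [NP [NP [Det some] [AP [Adj famous]] [N manuscript]] [PP [P beside] [NP [NP [Pron it]] [Conj and] [NP [Pron he]]]]]]]
The trees differ in how a recursive rule is bracketed over the same span.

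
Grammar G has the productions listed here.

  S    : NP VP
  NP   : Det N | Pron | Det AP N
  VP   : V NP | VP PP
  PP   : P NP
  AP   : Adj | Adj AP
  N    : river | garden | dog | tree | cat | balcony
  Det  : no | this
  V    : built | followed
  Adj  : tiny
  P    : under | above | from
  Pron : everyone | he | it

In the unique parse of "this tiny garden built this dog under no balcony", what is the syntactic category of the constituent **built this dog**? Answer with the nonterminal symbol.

S
  NP
    Det: this
    AP
      Adj: tiny
    N: garden
  VP
    VP
      V: built
      NP
        Det: this
        N: dog
    PP
      P: under
      NP
        Det: no
        N: balcony
The span 'built this dog' is the VP node built by VP → V NP.

VP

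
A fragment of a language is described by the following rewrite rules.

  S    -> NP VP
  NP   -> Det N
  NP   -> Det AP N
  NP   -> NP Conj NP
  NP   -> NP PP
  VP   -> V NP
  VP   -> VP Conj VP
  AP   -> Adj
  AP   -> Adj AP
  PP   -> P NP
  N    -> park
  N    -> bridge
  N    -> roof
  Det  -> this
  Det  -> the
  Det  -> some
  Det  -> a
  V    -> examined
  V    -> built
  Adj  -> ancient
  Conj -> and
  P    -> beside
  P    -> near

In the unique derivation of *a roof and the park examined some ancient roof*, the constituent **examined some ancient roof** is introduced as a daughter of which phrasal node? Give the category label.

S

S
  NP
    NP
      Det: a
      N: roof
    Conj: and
    NP
      Det: the
      N: park
  VP
    V: examined
    NP
      Det: some
      AP
        Adj: ancient
      N: roof
The span 'examined some ancient roof' is the VP node built by VP → V NP.
Its mother is the S built by S → NP VP.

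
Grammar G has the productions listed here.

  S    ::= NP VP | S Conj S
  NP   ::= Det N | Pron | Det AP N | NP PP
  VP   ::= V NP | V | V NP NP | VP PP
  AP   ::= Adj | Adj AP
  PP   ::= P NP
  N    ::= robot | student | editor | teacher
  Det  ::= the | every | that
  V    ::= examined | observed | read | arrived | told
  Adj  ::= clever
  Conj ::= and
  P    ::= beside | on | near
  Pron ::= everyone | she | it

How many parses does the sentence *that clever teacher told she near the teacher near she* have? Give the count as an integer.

Two of the 5 distinct bracketings:
[S [NP [Det that] [AP [Adj clever]] [N teacher]] [VP [V told] [NP [NP [Pron she]] [PP [P near] [NP [NP [Det the] [N teacher]] [PP [P near] [NP [Pron she]]]]]]]]
[S [NP [Det that] [AP [Adj clever]] [N teacher]] [VP [V told] [NP [NP [NP [Pron she]] [PP [P near] [NP [Det the] [N teacher]]]] [PP [P near] [NP [Pron she]]]]]]
The trees differ in how a recursive rule is bracketed over the same span.

5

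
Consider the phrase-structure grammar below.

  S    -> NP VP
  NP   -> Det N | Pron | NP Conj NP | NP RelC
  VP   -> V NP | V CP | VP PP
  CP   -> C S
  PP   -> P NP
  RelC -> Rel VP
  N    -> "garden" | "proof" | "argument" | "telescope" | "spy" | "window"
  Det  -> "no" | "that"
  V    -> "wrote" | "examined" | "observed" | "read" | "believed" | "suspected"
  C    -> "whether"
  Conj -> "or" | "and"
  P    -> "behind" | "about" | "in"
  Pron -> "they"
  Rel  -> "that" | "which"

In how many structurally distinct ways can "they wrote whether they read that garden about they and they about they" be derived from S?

Two of the 3 distinct bracketings:
[S [NP [Pron they]] [VP [V wrote] [CP [C whether] [S [NP [Pron they]] [VP [VP [VP [V read] [NP [Det that] [N garden]]] [PP [P about] [NP [NP [Pron they]] [Conj and] [NP [Pron they]]]]] [PP [P about] [NP [Pron they]]]]]]]]
[S [NP [Pron they]] [VP [VP [V wrote] [CP [C whether] [S [NP [Pron they]] [VP [VP [V read] [NP [Det that] [N garden]]] [PP [P about] [NP [NP [Pron they]] [Conj and] [NP [Pron they]]]]]]]] [PP [P about] [NP [Pron they]]]]]
The trees differ in how a recursive rule is bracketed over the same span.

3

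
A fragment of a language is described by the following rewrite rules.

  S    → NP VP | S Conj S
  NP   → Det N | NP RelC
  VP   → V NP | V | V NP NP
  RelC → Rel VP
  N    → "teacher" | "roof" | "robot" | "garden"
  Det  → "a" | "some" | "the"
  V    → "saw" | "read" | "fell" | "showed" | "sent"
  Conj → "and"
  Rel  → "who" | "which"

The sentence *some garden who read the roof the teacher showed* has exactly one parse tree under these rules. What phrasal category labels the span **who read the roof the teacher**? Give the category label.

RelC

S
  NP
    NP
      Det: some
      N: garden
    RelC
      Rel: who
      VP
        V: read
        NP
          Det: the
          N: roof
        NP
          Det: the
          N: teacher
  VP
    V: showed
The span 'who read the roof the teacher' is the RelC node built by RelC → Rel VP.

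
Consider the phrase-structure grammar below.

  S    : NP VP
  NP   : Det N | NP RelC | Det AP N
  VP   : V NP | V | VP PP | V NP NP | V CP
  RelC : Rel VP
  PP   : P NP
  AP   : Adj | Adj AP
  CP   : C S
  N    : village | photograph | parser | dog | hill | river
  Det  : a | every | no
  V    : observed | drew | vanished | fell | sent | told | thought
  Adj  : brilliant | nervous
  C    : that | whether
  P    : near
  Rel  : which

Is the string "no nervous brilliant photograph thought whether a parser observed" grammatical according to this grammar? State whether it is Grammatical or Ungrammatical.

[S [NP [Det no] [AP [Adj nervous] [AP [Adj brilliant]]] [N photograph]] [VP [V thought] [CP [C whether] [S [NP [Det a] [N parser]] [VP [V observed]]]]]]
Every word is introduced by a lexical rule and the phrasal rules combine the resulting categories into a single S.

Grammatical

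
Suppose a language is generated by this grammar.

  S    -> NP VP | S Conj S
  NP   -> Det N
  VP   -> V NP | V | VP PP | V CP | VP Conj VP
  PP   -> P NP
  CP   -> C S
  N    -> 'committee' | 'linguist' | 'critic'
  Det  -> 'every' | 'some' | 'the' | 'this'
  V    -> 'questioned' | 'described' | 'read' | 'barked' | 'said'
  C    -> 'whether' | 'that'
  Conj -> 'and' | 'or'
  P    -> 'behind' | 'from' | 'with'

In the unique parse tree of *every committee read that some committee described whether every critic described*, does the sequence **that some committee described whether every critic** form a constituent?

No

[S [NP [Det every] [N committee]] [VP [V read] [CP [C that] [S [NP [Det some] [N committee]] [VP [V described] [CP [C whether] [S [NP [Det every] [N critic]] [VP [V described]]]]]]]]]
The smallest constituent containing 'that some committee described whether every critic' is the CP spanning 'that some committee described whether every critic described'; no single node in the tree dominates exactly the given words.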